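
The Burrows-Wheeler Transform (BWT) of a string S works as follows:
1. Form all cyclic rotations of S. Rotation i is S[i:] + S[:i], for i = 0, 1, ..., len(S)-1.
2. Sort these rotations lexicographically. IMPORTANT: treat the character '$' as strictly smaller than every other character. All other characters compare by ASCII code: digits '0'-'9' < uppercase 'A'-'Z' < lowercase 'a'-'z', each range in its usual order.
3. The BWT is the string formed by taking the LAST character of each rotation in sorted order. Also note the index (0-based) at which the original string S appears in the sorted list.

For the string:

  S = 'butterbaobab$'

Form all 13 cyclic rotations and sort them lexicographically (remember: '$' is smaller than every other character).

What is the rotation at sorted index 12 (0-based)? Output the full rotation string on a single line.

All 13 rotations (rotation i = S[i:]+S[:i]):
  rot[0] = butterbaobab$
  rot[1] = utterbaobab$b
  rot[2] = tterbaobab$bu
  rot[3] = terbaobab$but
  rot[4] = erbaobab$butt
  rot[5] = rbaobab$butte
  rot[6] = baobab$butter
  rot[7] = aobab$butterb
  rot[8] = obab$butterba
  rot[9] = bab$butterbao
  rot[10] = ab$butterbaob
  rot[11] = b$butterbaoba
  rot[12] = $butterbaobab
Sorted (with $ < everything):
  sorted[0] = $butterbaobab
  sorted[1] = ab$butterbaob
  sorted[2] = aobab$butterb
  sorted[3] = b$butterbaoba
  sorted[4] = bab$butterbao
  sorted[5] = baobab$butter
  sorted[6] = butterbaobab$
  sorted[7] = erbaobab$butt
  sorted[8] = obab$butterba
  sorted[9] = rbaobab$butte
  sorted[10] = terbaobab$but
  sorted[11] = tterbaobab$bu
  sorted[12] = utterbaobab$b
sorted[12] = utterbaobab$b

Answer: utterbaobab$b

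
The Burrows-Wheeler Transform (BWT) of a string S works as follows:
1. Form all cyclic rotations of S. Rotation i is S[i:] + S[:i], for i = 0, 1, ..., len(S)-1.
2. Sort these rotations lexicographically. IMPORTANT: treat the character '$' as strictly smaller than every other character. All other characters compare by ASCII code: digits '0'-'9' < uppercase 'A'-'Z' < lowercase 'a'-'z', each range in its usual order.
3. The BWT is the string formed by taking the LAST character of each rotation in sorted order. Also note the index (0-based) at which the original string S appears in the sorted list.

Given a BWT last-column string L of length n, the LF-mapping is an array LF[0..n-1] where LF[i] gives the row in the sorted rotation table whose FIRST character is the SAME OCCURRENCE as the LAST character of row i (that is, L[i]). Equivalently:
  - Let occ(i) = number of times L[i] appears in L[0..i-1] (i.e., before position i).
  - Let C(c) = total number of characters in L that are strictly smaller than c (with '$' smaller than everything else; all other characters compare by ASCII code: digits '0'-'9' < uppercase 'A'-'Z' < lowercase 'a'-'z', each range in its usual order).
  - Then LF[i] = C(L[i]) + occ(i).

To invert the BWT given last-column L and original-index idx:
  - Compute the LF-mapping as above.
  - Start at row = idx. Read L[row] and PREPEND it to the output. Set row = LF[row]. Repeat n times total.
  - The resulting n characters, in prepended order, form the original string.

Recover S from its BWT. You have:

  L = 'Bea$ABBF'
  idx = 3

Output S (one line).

LF mapping: 2 7 6 0 1 3 4 5
Walk LF starting at row 3, prepending L[row]:
  step 1: row=3, L[3]='$', prepend. Next row=LF[3]=0
  step 2: row=0, L[0]='B', prepend. Next row=LF[0]=2
  step 3: row=2, L[2]='a', prepend. Next row=LF[2]=6
  step 4: row=6, L[6]='B', prepend. Next row=LF[6]=4
  step 5: row=4, L[4]='A', prepend. Next row=LF[4]=1
  step 6: row=1, L[1]='e', prepend. Next row=LF[1]=7
  step 7: row=7, L[7]='F', prepend. Next row=LF[7]=5
  step 8: row=5, L[5]='B', prepend. Next row=LF[5]=3
Reversed output: BFeABaB$

Answer: BFeABaB$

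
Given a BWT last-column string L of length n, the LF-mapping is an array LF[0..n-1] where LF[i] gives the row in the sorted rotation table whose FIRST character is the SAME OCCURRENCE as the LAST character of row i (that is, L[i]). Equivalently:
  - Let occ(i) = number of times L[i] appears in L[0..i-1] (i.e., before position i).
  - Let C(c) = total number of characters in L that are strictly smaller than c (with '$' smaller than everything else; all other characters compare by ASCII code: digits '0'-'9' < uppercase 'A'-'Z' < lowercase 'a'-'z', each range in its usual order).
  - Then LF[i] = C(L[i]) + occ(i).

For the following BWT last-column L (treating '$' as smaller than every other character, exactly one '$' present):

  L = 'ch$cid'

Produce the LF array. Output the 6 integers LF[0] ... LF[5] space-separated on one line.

Char counts: '$':1, 'c':2, 'd':1, 'h':1, 'i':1
C (first-col start): C('$')=0, C('c')=1, C('d')=3, C('h')=4, C('i')=5
L[0]='c': occ=0, LF[0]=C('c')+0=1+0=1
L[1]='h': occ=0, LF[1]=C('h')+0=4+0=4
L[2]='$': occ=0, LF[2]=C('$')+0=0+0=0
L[3]='c': occ=1, LF[3]=C('c')+1=1+1=2
L[4]='i': occ=0, LF[4]=C('i')+0=5+0=5
L[5]='d': occ=0, LF[5]=C('d')+0=3+0=3

Answer: 1 4 0 2 5 3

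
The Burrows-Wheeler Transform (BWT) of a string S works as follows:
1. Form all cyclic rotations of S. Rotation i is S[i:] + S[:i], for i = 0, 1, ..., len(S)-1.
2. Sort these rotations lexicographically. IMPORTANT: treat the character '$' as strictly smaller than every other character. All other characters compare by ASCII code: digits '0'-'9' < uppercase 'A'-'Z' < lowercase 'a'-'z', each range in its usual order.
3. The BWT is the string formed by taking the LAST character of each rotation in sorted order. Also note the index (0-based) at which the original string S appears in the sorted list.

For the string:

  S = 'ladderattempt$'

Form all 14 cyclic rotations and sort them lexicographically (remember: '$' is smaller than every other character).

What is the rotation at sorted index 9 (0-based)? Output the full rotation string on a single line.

All 14 rotations (rotation i = S[i:]+S[:i]):
  rot[0] = ladderattempt$
  rot[1] = adderattempt$l
  rot[2] = dderattempt$la
  rot[3] = derattempt$lad
  rot[4] = erattempt$ladd
  rot[5] = rattempt$ladde
  rot[6] = attempt$ladder
  rot[7] = ttempt$laddera
  rot[8] = tempt$ladderat
  rot[9] = empt$ladderatt
  rot[10] = mpt$ladderatte
  rot[11] = pt$ladderattem
  rot[12] = t$ladderattemp
  rot[13] = $ladderattempt
Sorted (with $ < everything):
  sorted[0] = $ladderattempt
  sorted[1] = adderattempt$l
  sorted[2] = attempt$ladder
  sorted[3] = dderattempt$la
  sorted[4] = derattempt$lad
  sorted[5] = empt$ladderatt
  sorted[6] = erattempt$ladd
  sorted[7] = ladderattempt$
  sorted[8] = mpt$ladderatte
  sorted[9] = pt$ladderattem
  sorted[10] = rattempt$ladde
  sorted[11] = t$ladderattemp
  sorted[12] = tempt$ladderat
  sorted[13] = ttempt$laddera
sorted[9] = pt$ladderattem

Answer: pt$ladderattem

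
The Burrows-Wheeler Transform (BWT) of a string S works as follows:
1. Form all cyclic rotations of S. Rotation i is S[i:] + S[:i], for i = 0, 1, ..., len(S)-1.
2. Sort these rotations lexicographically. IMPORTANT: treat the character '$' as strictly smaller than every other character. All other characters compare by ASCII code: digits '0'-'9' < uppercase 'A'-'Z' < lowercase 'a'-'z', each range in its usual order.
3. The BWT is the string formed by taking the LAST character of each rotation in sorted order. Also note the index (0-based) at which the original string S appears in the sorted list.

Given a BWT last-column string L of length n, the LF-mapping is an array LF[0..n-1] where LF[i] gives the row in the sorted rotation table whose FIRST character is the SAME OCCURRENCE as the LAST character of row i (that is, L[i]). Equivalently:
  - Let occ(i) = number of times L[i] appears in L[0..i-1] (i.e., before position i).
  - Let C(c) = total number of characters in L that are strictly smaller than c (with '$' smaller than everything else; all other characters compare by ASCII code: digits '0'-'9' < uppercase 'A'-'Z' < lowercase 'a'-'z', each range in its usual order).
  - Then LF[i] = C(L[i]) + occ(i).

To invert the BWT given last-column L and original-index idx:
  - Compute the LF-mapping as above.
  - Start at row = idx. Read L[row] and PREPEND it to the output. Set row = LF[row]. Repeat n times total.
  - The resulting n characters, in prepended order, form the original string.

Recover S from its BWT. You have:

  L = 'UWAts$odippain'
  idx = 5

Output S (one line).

LF mapping: 2 3 1 13 12 0 9 5 6 10 11 4 7 8
Walk LF starting at row 5, prepending L[row]:
  step 1: row=5, L[5]='$', prepend. Next row=LF[5]=0
  step 2: row=0, L[0]='U', prepend. Next row=LF[0]=2
  step 3: row=2, L[2]='A', prepend. Next row=LF[2]=1
  step 4: row=1, L[1]='W', prepend. Next row=LF[1]=3
  step 5: row=3, L[3]='t', prepend. Next row=LF[3]=13
  step 6: row=13, L[13]='n', prepend. Next row=LF[13]=8
  step 7: row=8, L[8]='i', prepend. Next row=LF[8]=6
  step 8: row=6, L[6]='o', prepend. Next row=LF[6]=9
  step 9: row=9, L[9]='p', prepend. Next row=LF[9]=10
  step 10: row=10, L[10]='p', prepend. Next row=LF[10]=11
  step 11: row=11, L[11]='a', prepend. Next row=LF[11]=4
  step 12: row=4, L[4]='s', prepend. Next row=LF[4]=12
  step 13: row=12, L[12]='i', prepend. Next row=LF[12]=7
  step 14: row=7, L[7]='d', prepend. Next row=LF[7]=5
Reversed output: disappointWAU$

Answer: disappointWAU$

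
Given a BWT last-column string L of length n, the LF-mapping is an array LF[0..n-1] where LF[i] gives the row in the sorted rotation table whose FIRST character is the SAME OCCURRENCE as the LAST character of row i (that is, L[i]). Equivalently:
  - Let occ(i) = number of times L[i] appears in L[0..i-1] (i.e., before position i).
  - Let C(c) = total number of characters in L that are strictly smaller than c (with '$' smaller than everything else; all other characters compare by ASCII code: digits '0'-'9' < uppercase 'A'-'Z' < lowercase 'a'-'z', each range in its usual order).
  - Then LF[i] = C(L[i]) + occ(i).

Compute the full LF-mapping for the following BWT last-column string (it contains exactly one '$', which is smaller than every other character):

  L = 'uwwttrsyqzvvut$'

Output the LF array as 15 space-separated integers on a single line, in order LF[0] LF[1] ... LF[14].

Char counts: '$':1, 'q':1, 'r':1, 's':1, 't':3, 'u':2, 'v':2, 'w':2, 'y':1, 'z':1
C (first-col start): C('$')=0, C('q')=1, C('r')=2, C('s')=3, C('t')=4, C('u')=7, C('v')=9, C('w')=11, C('y')=13, C('z')=14
L[0]='u': occ=0, LF[0]=C('u')+0=7+0=7
L[1]='w': occ=0, LF[1]=C('w')+0=11+0=11
L[2]='w': occ=1, LF[2]=C('w')+1=11+1=12
L[3]='t': occ=0, LF[3]=C('t')+0=4+0=4
L[4]='t': occ=1, LF[4]=C('t')+1=4+1=5
L[5]='r': occ=0, LF[5]=C('r')+0=2+0=2
L[6]='s': occ=0, LF[6]=C('s')+0=3+0=3
L[7]='y': occ=0, LF[7]=C('y')+0=13+0=13
L[8]='q': occ=0, LF[8]=C('q')+0=1+0=1
L[9]='z': occ=0, LF[9]=C('z')+0=14+0=14
L[10]='v': occ=0, LF[10]=C('v')+0=9+0=9
L[11]='v': occ=1, LF[11]=C('v')+1=9+1=10
L[12]='u': occ=1, LF[12]=C('u')+1=7+1=8
L[13]='t': occ=2, LF[13]=C('t')+2=4+2=6
L[14]='$': occ=0, LF[14]=C('$')+0=0+0=0

Answer: 7 11 12 4 5 2 3 13 1 14 9 10 8 6 0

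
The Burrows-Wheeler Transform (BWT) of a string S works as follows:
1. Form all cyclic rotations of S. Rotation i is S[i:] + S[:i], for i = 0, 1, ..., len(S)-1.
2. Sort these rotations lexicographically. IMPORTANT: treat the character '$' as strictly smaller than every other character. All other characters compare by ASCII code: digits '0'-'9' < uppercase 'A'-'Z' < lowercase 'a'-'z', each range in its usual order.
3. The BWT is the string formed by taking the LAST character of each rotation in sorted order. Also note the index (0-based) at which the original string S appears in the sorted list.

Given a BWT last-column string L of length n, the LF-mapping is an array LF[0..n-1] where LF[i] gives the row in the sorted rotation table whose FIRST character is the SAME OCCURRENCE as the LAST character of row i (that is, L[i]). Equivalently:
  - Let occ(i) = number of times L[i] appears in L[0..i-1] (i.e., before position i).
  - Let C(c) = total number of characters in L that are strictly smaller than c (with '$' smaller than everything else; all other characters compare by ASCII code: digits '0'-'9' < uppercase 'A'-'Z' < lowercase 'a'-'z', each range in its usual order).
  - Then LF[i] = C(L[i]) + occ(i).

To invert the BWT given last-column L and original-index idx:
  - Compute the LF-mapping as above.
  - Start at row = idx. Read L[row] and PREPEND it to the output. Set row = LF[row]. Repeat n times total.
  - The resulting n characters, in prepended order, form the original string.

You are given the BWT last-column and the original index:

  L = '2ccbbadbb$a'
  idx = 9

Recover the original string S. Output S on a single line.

LF mapping: 1 8 9 4 5 2 10 6 7 0 3
Walk LF starting at row 9, prepending L[row]:
  step 1: row=9, L[9]='$', prepend. Next row=LF[9]=0
  step 2: row=0, L[0]='2', prepend. Next row=LF[0]=1
  step 3: row=1, L[1]='c', prepend. Next row=LF[1]=8
  step 4: row=8, L[8]='b', prepend. Next row=LF[8]=7
  step 5: row=7, L[7]='b', prepend. Next row=LF[7]=6
  step 6: row=6, L[6]='d', prepend. Next row=LF[6]=10
  step 7: row=10, L[10]='a', prepend. Next row=LF[10]=3
  step 8: row=3, L[3]='b', prepend. Next row=LF[3]=4
  step 9: row=4, L[4]='b', prepend. Next row=LF[4]=5
  step 10: row=5, L[5]='a', prepend. Next row=LF[5]=2
  step 11: row=2, L[2]='c', prepend. Next row=LF[2]=9
Reversed output: cabbadbbc2$

Answer: cabbadbbc2$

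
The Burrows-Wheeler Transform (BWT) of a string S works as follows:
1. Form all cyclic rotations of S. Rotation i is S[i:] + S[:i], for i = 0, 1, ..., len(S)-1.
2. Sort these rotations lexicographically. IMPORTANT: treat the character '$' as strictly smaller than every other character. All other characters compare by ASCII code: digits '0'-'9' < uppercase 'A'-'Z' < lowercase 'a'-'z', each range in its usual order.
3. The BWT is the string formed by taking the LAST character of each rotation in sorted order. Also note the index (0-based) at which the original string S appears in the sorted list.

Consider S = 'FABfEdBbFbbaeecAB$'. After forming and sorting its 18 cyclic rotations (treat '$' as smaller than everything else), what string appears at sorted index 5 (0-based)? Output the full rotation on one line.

Answer: BfEdBbFbbaeecAB$FA

Derivation:
All 18 rotations (rotation i = S[i:]+S[:i]):
  rot[0] = FABfEdBbFbbaeecAB$
  rot[1] = ABfEdBbFbbaeecAB$F
  rot[2] = BfEdBbFbbaeecAB$FA
  rot[3] = fEdBbFbbaeecAB$FAB
  rot[4] = EdBbFbbaeecAB$FABf
  rot[5] = dBbFbbaeecAB$FABfE
  rot[6] = BbFbbaeecAB$FABfEd
  rot[7] = bFbbaeecAB$FABfEdB
  rot[8] = FbbaeecAB$FABfEdBb
  rot[9] = bbaeecAB$FABfEdBbF
  rot[10] = baeecAB$FABfEdBbFb
  rot[11] = aeecAB$FABfEdBbFbb
  rot[12] = eecAB$FABfEdBbFbba
  rot[13] = ecAB$FABfEdBbFbbae
  rot[14] = cAB$FABfEdBbFbbaee
  rot[15] = AB$FABfEdBbFbbaeec
  rot[16] = B$FABfEdBbFbbaeecA
  rot[17] = $FABfEdBbFbbaeecAB
Sorted (with $ < everything):
  sorted[0] = $FABfEdBbFbbaeecAB
  sorted[1] = AB$FABfEdBbFbbaeec
  sorted[2] = ABfEdBbFbbaeecAB$F
  sorted[3] = B$FABfEdBbFbbaeecA
  sorted[4] = BbFbbaeecAB$FABfEd
  sorted[5] = BfEdBbFbbaeecAB$FA
  sorted[6] = EdBbFbbaeecAB$FABf
  sorted[7] = FABfEdBbFbbaeecAB$
  sorted[8] = FbbaeecAB$FABfEdBb
  sorted[9] = aeecAB$FABfEdBbFbb
  sorted[10] = bFbbaeecAB$FABfEdB
  sorted[11] = baeecAB$FABfEdBbFb
  sorted[12] = bbaeecAB$FABfEdBbF
  sorted[13] = cAB$FABfEdBbFbbaee
  sorted[14] = dBbFbbaeecAB$FABfE
  sorted[15] = ecAB$FABfEdBbFbbae
  sorted[16] = eecAB$FABfEdBbFbba
  sorted[17] = fEdBbFbbaeecAB$FAB
sorted[5] = BfEdBbFbbaeecAB$FA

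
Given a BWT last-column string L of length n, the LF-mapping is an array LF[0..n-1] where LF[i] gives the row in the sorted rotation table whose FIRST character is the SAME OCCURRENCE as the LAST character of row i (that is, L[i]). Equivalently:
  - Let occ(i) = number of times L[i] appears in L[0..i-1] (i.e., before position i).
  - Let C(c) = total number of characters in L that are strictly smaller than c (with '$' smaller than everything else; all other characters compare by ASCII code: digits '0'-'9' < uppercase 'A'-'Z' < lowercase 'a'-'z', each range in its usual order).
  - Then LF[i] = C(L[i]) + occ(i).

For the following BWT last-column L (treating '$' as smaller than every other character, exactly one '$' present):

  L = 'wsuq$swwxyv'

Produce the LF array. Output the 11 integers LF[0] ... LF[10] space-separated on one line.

Answer: 6 2 4 1 0 3 7 8 9 10 5

Derivation:
Char counts: '$':1, 'q':1, 's':2, 'u':1, 'v':1, 'w':3, 'x':1, 'y':1
C (first-col start): C('$')=0, C('q')=1, C('s')=2, C('u')=4, C('v')=5, C('w')=6, C('x')=9, C('y')=10
L[0]='w': occ=0, LF[0]=C('w')+0=6+0=6
L[1]='s': occ=0, LF[1]=C('s')+0=2+0=2
L[2]='u': occ=0, LF[2]=C('u')+0=4+0=4
L[3]='q': occ=0, LF[3]=C('q')+0=1+0=1
L[4]='$': occ=0, LF[4]=C('$')+0=0+0=0
L[5]='s': occ=1, LF[5]=C('s')+1=2+1=3
L[6]='w': occ=1, LF[6]=C('w')+1=6+1=7
L[7]='w': occ=2, LF[7]=C('w')+2=6+2=8
L[8]='x': occ=0, LF[8]=C('x')+0=9+0=9
L[9]='y': occ=0, LF[9]=C('y')+0=10+0=10
L[10]='v': occ=0, LF[10]=C('v')+0=5+0=5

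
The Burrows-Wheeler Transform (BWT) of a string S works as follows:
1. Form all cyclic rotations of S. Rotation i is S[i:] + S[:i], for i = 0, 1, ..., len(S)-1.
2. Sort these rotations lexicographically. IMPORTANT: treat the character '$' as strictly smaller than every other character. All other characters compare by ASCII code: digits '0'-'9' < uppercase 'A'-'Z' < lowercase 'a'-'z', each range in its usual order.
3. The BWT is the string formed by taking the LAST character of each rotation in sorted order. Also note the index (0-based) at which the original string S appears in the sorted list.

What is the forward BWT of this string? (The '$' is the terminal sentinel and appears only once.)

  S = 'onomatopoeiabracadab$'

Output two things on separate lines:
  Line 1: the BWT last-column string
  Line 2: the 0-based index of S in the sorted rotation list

All 21 rotations (rotation i = S[i:]+S[:i]):
  rot[0] = onomatopoeiabracadab$
  rot[1] = nomatopoeiabracadab$o
  rot[2] = omatopoeiabracadab$on
  rot[3] = matopoeiabracadab$ono
  rot[4] = atopoeiabracadab$onom
  rot[5] = topoeiabracadab$onoma
  rot[6] = opoeiabracadab$onomat
  rot[7] = poeiabracadab$onomato
  rot[8] = oeiabracadab$onomatop
  rot[9] = eiabracadab$onomatopo
  rot[10] = iabracadab$onomatopoe
  rot[11] = abracadab$onomatopoei
  rot[12] = bracadab$onomatopoeia
  rot[13] = racadab$onomatopoeiab
  rot[14] = acadab$onomatopoeiabr
  rot[15] = cadab$onomatopoeiabra
  rot[16] = adab$onomatopoeiabrac
  rot[17] = dab$onomatopoeiabraca
  rot[18] = ab$onomatopoeiabracad
  rot[19] = b$onomatopoeiabracada
  rot[20] = $onomatopoeiabracadab
Sorted (with $ < everything):
  sorted[0] = $onomatopoeiabracadab  (last char: 'b')
  sorted[1] = ab$onomatopoeiabracad  (last char: 'd')
  sorted[2] = abracadab$onomatopoei  (last char: 'i')
  sorted[3] = acadab$onomatopoeiabr  (last char: 'r')
  sorted[4] = adab$onomatopoeiabrac  (last char: 'c')
  sorted[5] = atopoeiabracadab$onom  (last char: 'm')
  sorted[6] = b$onomatopoeiabracada  (last char: 'a')
  sorted[7] = bracadab$onomatopoeia  (last char: 'a')
  sorted[8] = cadab$onomatopoeiabra  (last char: 'a')
  sorted[9] = dab$onomatopoeiabraca  (last char: 'a')
  sorted[10] = eiabracadab$onomatopo  (last char: 'o')
  sorted[11] = iabracadab$onomatopoe  (last char: 'e')
  sorted[12] = matopoeiabracadab$ono  (last char: 'o')
  sorted[13] = nomatopoeiabracadab$o  (last char: 'o')
  sorted[14] = oeiabracadab$onomatop  (last char: 'p')
  sorted[15] = omatopoeiabracadab$on  (last char: 'n')
  sorted[16] = onomatopoeiabracadab$  (last char: '$')
  sorted[17] = opoeiabracadab$onomat  (last char: 't')
  sorted[18] = poeiabracadab$onomato  (last char: 'o')
  sorted[19] = racadab$onomatopoeiab  (last char: 'b')
  sorted[20] = topoeiabracadab$onoma  (last char: 'a')
Last column: bdircmaaaaoeoopn$toba
Original string S is at sorted index 16

Answer: bdircmaaaaoeoopn$toba
16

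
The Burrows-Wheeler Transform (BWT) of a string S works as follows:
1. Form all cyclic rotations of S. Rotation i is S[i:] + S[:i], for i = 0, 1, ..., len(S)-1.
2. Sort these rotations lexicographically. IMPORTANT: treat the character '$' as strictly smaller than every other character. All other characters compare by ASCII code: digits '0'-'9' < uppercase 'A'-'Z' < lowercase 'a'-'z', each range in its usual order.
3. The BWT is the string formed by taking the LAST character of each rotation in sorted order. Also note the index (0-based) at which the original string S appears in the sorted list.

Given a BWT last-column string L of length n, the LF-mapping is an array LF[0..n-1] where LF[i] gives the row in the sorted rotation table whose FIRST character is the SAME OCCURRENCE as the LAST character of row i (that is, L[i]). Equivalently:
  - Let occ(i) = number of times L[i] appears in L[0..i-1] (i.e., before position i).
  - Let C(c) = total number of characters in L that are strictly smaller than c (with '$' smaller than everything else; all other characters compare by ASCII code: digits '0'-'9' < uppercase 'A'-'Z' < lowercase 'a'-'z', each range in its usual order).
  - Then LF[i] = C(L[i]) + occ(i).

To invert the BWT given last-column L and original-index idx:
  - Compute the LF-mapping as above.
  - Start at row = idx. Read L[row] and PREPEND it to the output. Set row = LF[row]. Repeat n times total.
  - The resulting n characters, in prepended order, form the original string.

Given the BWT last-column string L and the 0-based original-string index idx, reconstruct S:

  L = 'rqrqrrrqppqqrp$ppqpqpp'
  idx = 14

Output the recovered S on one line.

LF mapping: 16 9 17 10 18 19 20 11 1 2 12 13 21 3 0 4 5 14 6 15 7 8
Walk LF starting at row 14, prepending L[row]:
  step 1: row=14, L[14]='$', prepend. Next row=LF[14]=0
  step 2: row=0, L[0]='r', prepend. Next row=LF[0]=16
  step 3: row=16, L[16]='p', prepend. Next row=LF[16]=5
  step 4: row=5, L[5]='r', prepend. Next row=LF[5]=19
  step 5: row=19, L[19]='q', prepend. Next row=LF[19]=15
  step 6: row=15, L[15]='p', prepend. Next row=LF[15]=4
  step 7: row=4, L[4]='r', prepend. Next row=LF[4]=18
  step 8: row=18, L[18]='p', prepend. Next row=LF[18]=6
  step 9: row=6, L[6]='r', prepend. Next row=LF[6]=20
  step 10: row=20, L[20]='p', prepend. Next row=LF[20]=7
  step 11: row=7, L[7]='q', prepend. Next row=LF[7]=11
  step 12: row=11, L[11]='q', prepend. Next row=LF[11]=13
  step 13: row=13, L[13]='p', prepend. Next row=LF[13]=3
  step 14: row=3, L[3]='q', prepend. Next row=LF[3]=10
  step 15: row=10, L[10]='q', prepend. Next row=LF[10]=12
  step 16: row=12, L[12]='r', prepend. Next row=LF[12]=21
  step 17: row=21, L[21]='p', prepend. Next row=LF[21]=8
  step 18: row=8, L[8]='p', prepend. Next row=LF[8]=1
  step 19: row=1, L[1]='q', prepend. Next row=LF[1]=9
  step 20: row=9, L[9]='p', prepend. Next row=LF[9]=2
  step 21: row=2, L[2]='r', prepend. Next row=LF[2]=17
  step 22: row=17, L[17]='q', prepend. Next row=LF[17]=14
Reversed output: qrpqpprqqpqqprprpqrpr$

Answer: qrpqpprqqpqqprprpqrpr$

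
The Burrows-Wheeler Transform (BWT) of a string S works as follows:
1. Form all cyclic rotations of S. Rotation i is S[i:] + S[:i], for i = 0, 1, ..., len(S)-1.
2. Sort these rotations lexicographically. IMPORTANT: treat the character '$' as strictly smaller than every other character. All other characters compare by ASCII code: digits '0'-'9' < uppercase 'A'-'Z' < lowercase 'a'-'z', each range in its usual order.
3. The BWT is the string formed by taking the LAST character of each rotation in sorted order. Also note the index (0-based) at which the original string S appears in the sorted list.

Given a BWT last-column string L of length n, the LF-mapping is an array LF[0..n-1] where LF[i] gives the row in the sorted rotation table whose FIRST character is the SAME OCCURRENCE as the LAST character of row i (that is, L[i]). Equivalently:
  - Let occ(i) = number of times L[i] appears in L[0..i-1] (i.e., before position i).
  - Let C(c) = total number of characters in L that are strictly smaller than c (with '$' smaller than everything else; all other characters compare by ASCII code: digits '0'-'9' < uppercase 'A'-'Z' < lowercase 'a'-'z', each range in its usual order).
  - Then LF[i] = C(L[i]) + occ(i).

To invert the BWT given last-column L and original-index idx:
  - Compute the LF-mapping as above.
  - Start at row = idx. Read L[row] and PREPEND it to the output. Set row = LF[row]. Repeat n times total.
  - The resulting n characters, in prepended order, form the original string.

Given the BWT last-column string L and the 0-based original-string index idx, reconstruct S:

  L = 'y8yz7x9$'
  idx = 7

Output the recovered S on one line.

LF mapping: 5 2 6 7 1 4 3 0
Walk LF starting at row 7, prepending L[row]:
  step 1: row=7, L[7]='$', prepend. Next row=LF[7]=0
  step 2: row=0, L[0]='y', prepend. Next row=LF[0]=5
  step 3: row=5, L[5]='x', prepend. Next row=LF[5]=4
  step 4: row=4, L[4]='7', prepend. Next row=LF[4]=1
  step 5: row=1, L[1]='8', prepend. Next row=LF[1]=2
  step 6: row=2, L[2]='y', prepend. Next row=LF[2]=6
  step 7: row=6, L[6]='9', prepend. Next row=LF[6]=3
  step 8: row=3, L[3]='z', prepend. Next row=LF[3]=7
Reversed output: z9y87xy$

Answer: z9y87xy$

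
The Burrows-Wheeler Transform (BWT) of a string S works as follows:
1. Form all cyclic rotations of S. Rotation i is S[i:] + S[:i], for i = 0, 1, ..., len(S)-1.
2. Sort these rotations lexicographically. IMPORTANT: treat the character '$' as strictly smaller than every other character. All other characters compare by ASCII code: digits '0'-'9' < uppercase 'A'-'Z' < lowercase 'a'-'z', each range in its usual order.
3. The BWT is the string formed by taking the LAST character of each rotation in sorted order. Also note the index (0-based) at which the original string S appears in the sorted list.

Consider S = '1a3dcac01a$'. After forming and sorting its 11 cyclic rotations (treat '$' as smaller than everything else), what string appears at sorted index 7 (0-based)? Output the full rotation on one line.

Answer: ac01a$1a3dc

Derivation:
All 11 rotations (rotation i = S[i:]+S[:i]):
  rot[0] = 1a3dcac01a$
  rot[1] = a3dcac01a$1
  rot[2] = 3dcac01a$1a
  rot[3] = dcac01a$1a3
  rot[4] = cac01a$1a3d
  rot[5] = ac01a$1a3dc
  rot[6] = c01a$1a3dca
  rot[7] = 01a$1a3dcac
  rot[8] = 1a$1a3dcac0
  rot[9] = a$1a3dcac01
  rot[10] = $1a3dcac01a
Sorted (with $ < everything):
  sorted[0] = $1a3dcac01a
  sorted[1] = 01a$1a3dcac
  sorted[2] = 1a$1a3dcac0
  sorted[3] = 1a3dcac01a$
  sorted[4] = 3dcac01a$1a
  sorted[5] = a$1a3dcac01
  sorted[6] = a3dcac01a$1
  sorted[7] = ac01a$1a3dc
  sorted[8] = c01a$1a3dca
  sorted[9] = cac01a$1a3d
  sorted[10] = dcac01a$1a3
sorted[7] = ac01a$1a3dc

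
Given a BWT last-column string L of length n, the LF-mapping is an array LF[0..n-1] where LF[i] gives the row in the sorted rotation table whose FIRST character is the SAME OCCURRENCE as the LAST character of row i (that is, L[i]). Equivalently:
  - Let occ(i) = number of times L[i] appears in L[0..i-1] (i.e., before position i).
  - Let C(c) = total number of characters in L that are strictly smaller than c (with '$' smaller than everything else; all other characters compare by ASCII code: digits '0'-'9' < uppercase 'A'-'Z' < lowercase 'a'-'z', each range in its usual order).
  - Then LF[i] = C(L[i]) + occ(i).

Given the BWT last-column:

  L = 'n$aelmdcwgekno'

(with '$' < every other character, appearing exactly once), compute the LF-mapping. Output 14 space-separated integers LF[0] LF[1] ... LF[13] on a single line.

Answer: 10 0 1 4 8 9 3 2 13 6 5 7 11 12

Derivation:
Char counts: '$':1, 'a':1, 'c':1, 'd':1, 'e':2, 'g':1, 'k':1, 'l':1, 'm':1, 'n':2, 'o':1, 'w':1
C (first-col start): C('$')=0, C('a')=1, C('c')=2, C('d')=3, C('e')=4, C('g')=6, C('k')=7, C('l')=8, C('m')=9, C('n')=10, C('o')=12, C('w')=13
L[0]='n': occ=0, LF[0]=C('n')+0=10+0=10
L[1]='$': occ=0, LF[1]=C('$')+0=0+0=0
L[2]='a': occ=0, LF[2]=C('a')+0=1+0=1
L[3]='e': occ=0, LF[3]=C('e')+0=4+0=4
L[4]='l': occ=0, LF[4]=C('l')+0=8+0=8
L[5]='m': occ=0, LF[5]=C('m')+0=9+0=9
L[6]='d': occ=0, LF[6]=C('d')+0=3+0=3
L[7]='c': occ=0, LF[7]=C('c')+0=2+0=2
L[8]='w': occ=0, LF[8]=C('w')+0=13+0=13
L[9]='g': occ=0, LF[9]=C('g')+0=6+0=6
L[10]='e': occ=1, LF[10]=C('e')+1=4+1=5
L[11]='k': occ=0, LF[11]=C('k')+0=7+0=7
L[12]='n': occ=1, LF[12]=C('n')+1=10+1=11
L[13]='o': occ=0, LF[13]=C('o')+0=12+0=12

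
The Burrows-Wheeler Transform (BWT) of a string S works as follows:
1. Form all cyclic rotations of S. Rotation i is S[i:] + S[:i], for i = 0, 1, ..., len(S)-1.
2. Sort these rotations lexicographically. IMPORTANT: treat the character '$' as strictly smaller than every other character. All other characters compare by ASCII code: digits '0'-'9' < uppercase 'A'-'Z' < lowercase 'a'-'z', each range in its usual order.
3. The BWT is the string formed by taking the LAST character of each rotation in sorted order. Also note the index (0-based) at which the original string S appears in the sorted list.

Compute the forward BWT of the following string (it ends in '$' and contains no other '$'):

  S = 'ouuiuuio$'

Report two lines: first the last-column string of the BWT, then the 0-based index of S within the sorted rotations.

Answer: ouui$uuio
4

Derivation:
All 9 rotations (rotation i = S[i:]+S[:i]):
  rot[0] = ouuiuuio$
  rot[1] = uuiuuio$o
  rot[2] = uiuuio$ou
  rot[3] = iuuio$ouu
  rot[4] = uuio$ouui
  rot[5] = uio$ouuiu
  rot[6] = io$ouuiuu
  rot[7] = o$ouuiuui
  rot[8] = $ouuiuuio
Sorted (with $ < everything):
  sorted[0] = $ouuiuuio  (last char: 'o')
  sorted[1] = io$ouuiuu  (last char: 'u')
  sorted[2] = iuuio$ouu  (last char: 'u')
  sorted[3] = o$ouuiuui  (last char: 'i')
  sorted[4] = ouuiuuio$  (last char: '$')
  sorted[5] = uio$ouuiu  (last char: 'u')
  sorted[6] = uiuuio$ou  (last char: 'u')
  sorted[7] = uuio$ouui  (last char: 'i')
  sorted[8] = uuiuuio$o  (last char: 'o')
Last column: ouui$uuio
Original string S is at sorted index 4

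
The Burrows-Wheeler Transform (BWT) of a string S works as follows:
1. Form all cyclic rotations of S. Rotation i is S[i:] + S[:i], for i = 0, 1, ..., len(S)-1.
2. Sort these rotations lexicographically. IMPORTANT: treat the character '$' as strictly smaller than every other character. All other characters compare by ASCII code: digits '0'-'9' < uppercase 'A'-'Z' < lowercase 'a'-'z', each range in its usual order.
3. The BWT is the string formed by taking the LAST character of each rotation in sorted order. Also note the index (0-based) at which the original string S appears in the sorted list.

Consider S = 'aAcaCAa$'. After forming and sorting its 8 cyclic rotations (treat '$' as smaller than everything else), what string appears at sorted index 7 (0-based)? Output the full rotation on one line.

Answer: caCAa$aA

Derivation:
All 8 rotations (rotation i = S[i:]+S[:i]):
  rot[0] = aAcaCAa$
  rot[1] = AcaCAa$a
  rot[2] = caCAa$aA
  rot[3] = aCAa$aAc
  rot[4] = CAa$aAca
  rot[5] = Aa$aAcaC
  rot[6] = a$aAcaCA
  rot[7] = $aAcaCAa
Sorted (with $ < everything):
  sorted[0] = $aAcaCAa
  sorted[1] = Aa$aAcaC
  sorted[2] = AcaCAa$a
  sorted[3] = CAa$aAca
  sorted[4] = a$aAcaCA
  sorted[5] = aAcaCAa$
  sorted[6] = aCAa$aAc
  sorted[7] = caCAa$aA
sorted[7] = caCAa$aA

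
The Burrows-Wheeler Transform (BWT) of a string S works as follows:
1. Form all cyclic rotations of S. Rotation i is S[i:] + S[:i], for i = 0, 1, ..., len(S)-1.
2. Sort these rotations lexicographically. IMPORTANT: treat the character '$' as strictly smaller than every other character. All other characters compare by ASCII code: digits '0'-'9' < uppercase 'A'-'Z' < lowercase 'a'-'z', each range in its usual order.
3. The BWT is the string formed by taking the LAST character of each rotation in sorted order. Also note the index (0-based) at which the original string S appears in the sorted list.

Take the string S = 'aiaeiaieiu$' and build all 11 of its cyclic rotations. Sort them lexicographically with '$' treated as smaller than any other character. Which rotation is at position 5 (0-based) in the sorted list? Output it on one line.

Answer: eiu$aiaeiai

Derivation:
All 11 rotations (rotation i = S[i:]+S[:i]):
  rot[0] = aiaeiaieiu$
  rot[1] = iaeiaieiu$a
  rot[2] = aeiaieiu$ai
  rot[3] = eiaieiu$aia
  rot[4] = iaieiu$aiae
  rot[5] = aieiu$aiaei
  rot[6] = ieiu$aiaeia
  rot[7] = eiu$aiaeiai
  rot[8] = iu$aiaeiaie
  rot[9] = u$aiaeiaiei
  rot[10] = $aiaeiaieiu
Sorted (with $ < everything):
  sorted[0] = $aiaeiaieiu
  sorted[1] = aeiaieiu$ai
  sorted[2] = aiaeiaieiu$
  sorted[3] = aieiu$aiaei
  sorted[4] = eiaieiu$aia
  sorted[5] = eiu$aiaeiai
  sorted[6] = iaeiaieiu$a
  sorted[7] = iaieiu$aiae
  sorted[8] = ieiu$aiaeia
  sorted[9] = iu$aiaeiaie
  sorted[10] = u$aiaeiaiei
sorted[5] = eiu$aiaeiai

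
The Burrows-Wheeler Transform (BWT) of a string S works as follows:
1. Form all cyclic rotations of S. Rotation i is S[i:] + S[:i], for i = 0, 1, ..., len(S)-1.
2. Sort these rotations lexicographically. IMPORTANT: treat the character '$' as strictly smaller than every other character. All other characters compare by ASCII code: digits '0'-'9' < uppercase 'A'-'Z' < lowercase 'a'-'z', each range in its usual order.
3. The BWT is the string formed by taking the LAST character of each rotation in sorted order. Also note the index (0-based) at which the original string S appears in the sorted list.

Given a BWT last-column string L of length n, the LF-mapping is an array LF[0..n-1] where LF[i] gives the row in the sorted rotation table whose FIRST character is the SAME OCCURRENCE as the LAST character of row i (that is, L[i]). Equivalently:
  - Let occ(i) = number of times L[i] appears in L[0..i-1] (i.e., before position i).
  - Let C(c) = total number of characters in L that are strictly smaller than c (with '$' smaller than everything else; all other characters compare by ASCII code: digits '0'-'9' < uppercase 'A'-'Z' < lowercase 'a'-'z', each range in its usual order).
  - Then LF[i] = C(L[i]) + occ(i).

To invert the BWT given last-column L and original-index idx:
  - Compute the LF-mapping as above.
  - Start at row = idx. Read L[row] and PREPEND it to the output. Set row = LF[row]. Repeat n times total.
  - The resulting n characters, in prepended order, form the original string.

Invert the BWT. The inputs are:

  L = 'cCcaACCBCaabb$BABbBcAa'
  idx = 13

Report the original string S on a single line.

LF mapping: 19 8 20 12 1 9 10 4 11 13 14 16 17 0 5 2 6 18 7 21 3 15
Walk LF starting at row 13, prepending L[row]:
  step 1: row=13, L[13]='$', prepend. Next row=LF[13]=0
  step 2: row=0, L[0]='c', prepend. Next row=LF[0]=19
  step 3: row=19, L[19]='c', prepend. Next row=LF[19]=21
  step 4: row=21, L[21]='a', prepend. Next row=LF[21]=15
  step 5: row=15, L[15]='A', prepend. Next row=LF[15]=2
  step 6: row=2, L[2]='c', prepend. Next row=LF[2]=20
  step 7: row=20, L[20]='A', prepend. Next row=LF[20]=3
  step 8: row=3, L[3]='a', prepend. Next row=LF[3]=12
  step 9: row=12, L[12]='b', prepend. Next row=LF[12]=17
  step 10: row=17, L[17]='b', prepend. Next row=LF[17]=18
  step 11: row=18, L[18]='B', prepend. Next row=LF[18]=7
  step 12: row=7, L[7]='B', prepend. Next row=LF[7]=4
  step 13: row=4, L[4]='A', prepend. Next row=LF[4]=1
  step 14: row=1, L[1]='C', prepend. Next row=LF[1]=8
  step 15: row=8, L[8]='C', prepend. Next row=LF[8]=11
  step 16: row=11, L[11]='b', prepend. Next row=LF[11]=16
  step 17: row=16, L[16]='B', prepend. Next row=LF[16]=6
  step 18: row=6, L[6]='C', prepend. Next row=LF[6]=10
  step 19: row=10, L[10]='a', prepend. Next row=LF[10]=14
  step 20: row=14, L[14]='B', prepend. Next row=LF[14]=5
  step 21: row=5, L[5]='C', prepend. Next row=LF[5]=9
  step 22: row=9, L[9]='a', prepend. Next row=LF[9]=13
Reversed output: aCBaCBbCCABBbbaAcAacc$

Answer: aCBaCBbCCABBbbaAcAacc$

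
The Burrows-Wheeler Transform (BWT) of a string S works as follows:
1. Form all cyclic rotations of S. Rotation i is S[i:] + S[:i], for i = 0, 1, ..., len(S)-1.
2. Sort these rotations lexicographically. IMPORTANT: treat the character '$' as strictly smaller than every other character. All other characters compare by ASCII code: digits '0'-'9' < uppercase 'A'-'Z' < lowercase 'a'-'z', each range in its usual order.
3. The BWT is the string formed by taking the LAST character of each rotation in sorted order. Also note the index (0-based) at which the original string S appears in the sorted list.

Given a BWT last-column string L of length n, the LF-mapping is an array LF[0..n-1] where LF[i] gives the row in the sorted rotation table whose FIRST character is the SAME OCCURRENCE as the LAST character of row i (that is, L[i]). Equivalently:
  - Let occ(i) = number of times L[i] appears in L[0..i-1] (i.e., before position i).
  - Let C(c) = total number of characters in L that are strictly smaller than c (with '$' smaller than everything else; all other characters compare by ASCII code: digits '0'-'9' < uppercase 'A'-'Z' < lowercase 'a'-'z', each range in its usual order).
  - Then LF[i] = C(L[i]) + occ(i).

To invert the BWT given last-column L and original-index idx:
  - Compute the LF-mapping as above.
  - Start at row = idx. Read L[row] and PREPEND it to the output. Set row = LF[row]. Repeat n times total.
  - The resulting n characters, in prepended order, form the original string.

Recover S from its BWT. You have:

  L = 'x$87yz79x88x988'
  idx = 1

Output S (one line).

LF mapping: 10 0 3 1 13 14 2 8 11 4 5 12 9 6 7
Walk LF starting at row 1, prepending L[row]:
  step 1: row=1, L[1]='$', prepend. Next row=LF[1]=0
  step 2: row=0, L[0]='x', prepend. Next row=LF[0]=10
  step 3: row=10, L[10]='8', prepend. Next row=LF[10]=5
  step 4: row=5, L[5]='z', prepend. Next row=LF[5]=14
  step 5: row=14, L[14]='8', prepend. Next row=LF[14]=7
  step 6: row=7, L[7]='9', prepend. Next row=LF[7]=8
  step 7: row=8, L[8]='x', prepend. Next row=LF[8]=11
  step 8: row=11, L[11]='x', prepend. Next row=LF[11]=12
  step 9: row=12, L[12]='9', prepend. Next row=LF[12]=9
  step 10: row=9, L[9]='8', prepend. Next row=LF[9]=4
  step 11: row=4, L[4]='y', prepend. Next row=LF[4]=13
  step 12: row=13, L[13]='8', prepend. Next row=LF[13]=6
  step 13: row=6, L[6]='7', prepend. Next row=LF[6]=2
  step 14: row=2, L[2]='8', prepend. Next row=LF[2]=3
  step 15: row=3, L[3]='7', prepend. Next row=LF[3]=1
Reversed output: 7878y89xx98z8x$

Answer: 7878y89xx98z8x$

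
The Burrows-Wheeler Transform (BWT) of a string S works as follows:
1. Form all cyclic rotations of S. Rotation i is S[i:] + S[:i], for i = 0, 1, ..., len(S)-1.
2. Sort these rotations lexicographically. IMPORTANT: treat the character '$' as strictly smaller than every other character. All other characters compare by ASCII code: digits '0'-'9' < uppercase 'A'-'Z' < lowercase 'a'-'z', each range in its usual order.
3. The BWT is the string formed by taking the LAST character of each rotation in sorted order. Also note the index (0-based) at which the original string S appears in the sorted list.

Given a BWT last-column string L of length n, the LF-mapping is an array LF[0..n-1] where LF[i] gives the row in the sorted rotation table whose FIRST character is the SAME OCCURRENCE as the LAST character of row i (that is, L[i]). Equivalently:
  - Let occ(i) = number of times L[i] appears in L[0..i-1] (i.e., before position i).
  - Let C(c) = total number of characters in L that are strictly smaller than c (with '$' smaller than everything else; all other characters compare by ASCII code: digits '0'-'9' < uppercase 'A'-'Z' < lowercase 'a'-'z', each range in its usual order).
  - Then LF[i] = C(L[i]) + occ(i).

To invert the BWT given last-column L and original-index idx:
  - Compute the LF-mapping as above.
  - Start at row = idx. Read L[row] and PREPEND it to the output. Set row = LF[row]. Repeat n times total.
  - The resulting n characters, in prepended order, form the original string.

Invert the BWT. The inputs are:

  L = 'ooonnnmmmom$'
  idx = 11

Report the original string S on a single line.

LF mapping: 8 9 10 5 6 7 1 2 3 11 4 0
Walk LF starting at row 11, prepending L[row]:
  step 1: row=11, L[11]='$', prepend. Next row=LF[11]=0
  step 2: row=0, L[0]='o', prepend. Next row=LF[0]=8
  step 3: row=8, L[8]='m', prepend. Next row=LF[8]=3
  step 4: row=3, L[3]='n', prepend. Next row=LF[3]=5
  step 5: row=5, L[5]='n', prepend. Next row=LF[5]=7
  step 6: row=7, L[7]='m', prepend. Next row=LF[7]=2
  step 7: row=2, L[2]='o', prepend. Next row=LF[2]=10
  step 8: row=10, L[10]='m', prepend. Next row=LF[10]=4
  step 9: row=4, L[4]='n', prepend. Next row=LF[4]=6
  step 10: row=6, L[6]='m', prepend. Next row=LF[6]=1
  step 11: row=1, L[1]='o', prepend. Next row=LF[1]=9
  step 12: row=9, L[9]='o', prepend. Next row=LF[9]=11
Reversed output: oomnmomnnmo$

Answer: oomnmomnnmo$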